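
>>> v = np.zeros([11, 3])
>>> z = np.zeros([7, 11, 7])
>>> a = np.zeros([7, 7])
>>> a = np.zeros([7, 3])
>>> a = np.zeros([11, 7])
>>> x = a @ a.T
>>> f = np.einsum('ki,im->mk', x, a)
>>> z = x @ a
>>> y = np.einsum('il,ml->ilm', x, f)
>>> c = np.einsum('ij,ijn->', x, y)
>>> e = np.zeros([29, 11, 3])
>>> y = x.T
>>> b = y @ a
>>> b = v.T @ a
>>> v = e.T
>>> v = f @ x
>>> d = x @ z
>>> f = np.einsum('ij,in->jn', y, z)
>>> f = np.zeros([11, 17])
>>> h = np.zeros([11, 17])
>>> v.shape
(7, 11)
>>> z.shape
(11, 7)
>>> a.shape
(11, 7)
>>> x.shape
(11, 11)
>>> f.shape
(11, 17)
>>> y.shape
(11, 11)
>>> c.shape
()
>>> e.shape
(29, 11, 3)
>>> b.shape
(3, 7)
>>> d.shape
(11, 7)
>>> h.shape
(11, 17)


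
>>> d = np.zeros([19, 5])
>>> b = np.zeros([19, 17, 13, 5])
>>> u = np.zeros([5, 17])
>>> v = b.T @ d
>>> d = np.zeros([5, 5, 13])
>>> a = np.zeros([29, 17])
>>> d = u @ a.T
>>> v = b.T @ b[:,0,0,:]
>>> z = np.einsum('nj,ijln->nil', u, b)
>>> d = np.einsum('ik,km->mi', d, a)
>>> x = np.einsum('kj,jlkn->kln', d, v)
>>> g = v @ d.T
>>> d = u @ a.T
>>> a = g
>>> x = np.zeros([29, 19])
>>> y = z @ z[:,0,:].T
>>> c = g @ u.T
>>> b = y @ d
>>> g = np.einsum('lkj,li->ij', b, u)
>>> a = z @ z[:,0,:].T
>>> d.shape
(5, 29)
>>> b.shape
(5, 19, 29)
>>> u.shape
(5, 17)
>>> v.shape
(5, 13, 17, 5)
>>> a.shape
(5, 19, 5)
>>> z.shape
(5, 19, 13)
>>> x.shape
(29, 19)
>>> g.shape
(17, 29)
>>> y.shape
(5, 19, 5)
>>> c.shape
(5, 13, 17, 5)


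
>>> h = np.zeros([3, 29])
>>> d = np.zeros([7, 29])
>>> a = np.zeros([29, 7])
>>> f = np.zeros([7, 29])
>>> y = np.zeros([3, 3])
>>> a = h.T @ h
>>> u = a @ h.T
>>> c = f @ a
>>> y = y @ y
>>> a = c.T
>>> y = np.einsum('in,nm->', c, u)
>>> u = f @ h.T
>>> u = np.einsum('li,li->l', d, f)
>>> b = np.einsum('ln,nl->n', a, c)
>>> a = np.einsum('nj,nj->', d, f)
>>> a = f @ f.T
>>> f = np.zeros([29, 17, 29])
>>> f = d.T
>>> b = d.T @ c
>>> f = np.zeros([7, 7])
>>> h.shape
(3, 29)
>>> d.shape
(7, 29)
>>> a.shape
(7, 7)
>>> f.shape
(7, 7)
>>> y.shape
()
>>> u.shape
(7,)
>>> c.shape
(7, 29)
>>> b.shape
(29, 29)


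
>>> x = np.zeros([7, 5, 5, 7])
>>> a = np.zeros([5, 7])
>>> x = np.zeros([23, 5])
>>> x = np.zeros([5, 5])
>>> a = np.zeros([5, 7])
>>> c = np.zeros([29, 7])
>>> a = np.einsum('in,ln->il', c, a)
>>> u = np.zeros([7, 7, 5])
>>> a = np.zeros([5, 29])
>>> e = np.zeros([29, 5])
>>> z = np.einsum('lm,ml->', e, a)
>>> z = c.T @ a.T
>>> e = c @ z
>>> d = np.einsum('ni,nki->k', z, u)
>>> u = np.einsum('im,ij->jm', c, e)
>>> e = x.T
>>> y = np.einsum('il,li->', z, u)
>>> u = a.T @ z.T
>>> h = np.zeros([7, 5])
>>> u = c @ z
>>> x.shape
(5, 5)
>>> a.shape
(5, 29)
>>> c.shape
(29, 7)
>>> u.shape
(29, 5)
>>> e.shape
(5, 5)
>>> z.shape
(7, 5)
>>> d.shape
(7,)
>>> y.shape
()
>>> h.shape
(7, 5)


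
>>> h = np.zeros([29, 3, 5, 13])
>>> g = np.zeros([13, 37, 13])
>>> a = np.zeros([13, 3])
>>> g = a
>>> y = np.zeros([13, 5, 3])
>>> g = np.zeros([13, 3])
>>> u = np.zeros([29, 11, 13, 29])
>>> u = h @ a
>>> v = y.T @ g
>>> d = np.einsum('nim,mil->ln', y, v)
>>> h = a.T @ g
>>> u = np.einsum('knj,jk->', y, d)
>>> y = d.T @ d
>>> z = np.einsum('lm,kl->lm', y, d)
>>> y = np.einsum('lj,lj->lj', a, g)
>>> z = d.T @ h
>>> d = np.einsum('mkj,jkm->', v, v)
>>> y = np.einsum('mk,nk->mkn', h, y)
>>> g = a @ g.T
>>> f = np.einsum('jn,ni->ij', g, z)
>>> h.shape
(3, 3)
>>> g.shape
(13, 13)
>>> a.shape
(13, 3)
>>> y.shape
(3, 3, 13)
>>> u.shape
()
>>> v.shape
(3, 5, 3)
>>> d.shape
()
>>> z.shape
(13, 3)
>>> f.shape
(3, 13)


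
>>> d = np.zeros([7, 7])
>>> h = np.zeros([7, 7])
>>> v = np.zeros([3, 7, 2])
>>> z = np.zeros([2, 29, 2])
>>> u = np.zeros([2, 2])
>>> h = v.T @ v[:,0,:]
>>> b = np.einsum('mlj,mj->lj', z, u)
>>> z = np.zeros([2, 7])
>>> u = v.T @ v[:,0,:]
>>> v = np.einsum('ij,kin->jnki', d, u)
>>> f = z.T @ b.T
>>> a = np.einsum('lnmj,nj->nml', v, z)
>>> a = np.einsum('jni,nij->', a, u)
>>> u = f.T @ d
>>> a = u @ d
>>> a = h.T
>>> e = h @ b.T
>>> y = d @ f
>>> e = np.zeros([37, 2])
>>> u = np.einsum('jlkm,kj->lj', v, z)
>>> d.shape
(7, 7)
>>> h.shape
(2, 7, 2)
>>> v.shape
(7, 2, 2, 7)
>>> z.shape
(2, 7)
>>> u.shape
(2, 7)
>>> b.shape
(29, 2)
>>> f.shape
(7, 29)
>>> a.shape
(2, 7, 2)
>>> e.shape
(37, 2)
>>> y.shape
(7, 29)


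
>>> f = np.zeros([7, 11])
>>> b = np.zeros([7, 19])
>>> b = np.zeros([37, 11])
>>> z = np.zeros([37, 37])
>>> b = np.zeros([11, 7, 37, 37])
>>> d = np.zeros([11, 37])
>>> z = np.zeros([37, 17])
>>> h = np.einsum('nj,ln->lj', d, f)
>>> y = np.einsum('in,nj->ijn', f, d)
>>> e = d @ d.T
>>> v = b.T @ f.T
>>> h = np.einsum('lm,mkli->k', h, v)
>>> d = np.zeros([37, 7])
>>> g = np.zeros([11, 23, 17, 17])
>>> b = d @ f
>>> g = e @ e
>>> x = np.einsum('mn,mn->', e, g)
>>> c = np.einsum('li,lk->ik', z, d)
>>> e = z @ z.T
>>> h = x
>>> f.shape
(7, 11)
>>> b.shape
(37, 11)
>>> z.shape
(37, 17)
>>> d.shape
(37, 7)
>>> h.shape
()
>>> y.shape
(7, 37, 11)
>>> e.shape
(37, 37)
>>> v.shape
(37, 37, 7, 7)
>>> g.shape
(11, 11)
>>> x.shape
()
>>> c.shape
(17, 7)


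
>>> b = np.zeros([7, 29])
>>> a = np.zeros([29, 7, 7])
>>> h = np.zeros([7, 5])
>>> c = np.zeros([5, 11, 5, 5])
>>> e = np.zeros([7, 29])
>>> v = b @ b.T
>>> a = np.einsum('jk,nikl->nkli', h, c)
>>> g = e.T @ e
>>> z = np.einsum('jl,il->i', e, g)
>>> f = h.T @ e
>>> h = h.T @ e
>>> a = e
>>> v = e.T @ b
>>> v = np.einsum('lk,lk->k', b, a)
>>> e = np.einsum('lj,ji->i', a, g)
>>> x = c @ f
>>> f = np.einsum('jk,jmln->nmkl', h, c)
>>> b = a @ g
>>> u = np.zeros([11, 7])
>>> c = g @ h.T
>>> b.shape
(7, 29)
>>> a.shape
(7, 29)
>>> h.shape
(5, 29)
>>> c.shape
(29, 5)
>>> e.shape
(29,)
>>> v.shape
(29,)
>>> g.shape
(29, 29)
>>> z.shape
(29,)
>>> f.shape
(5, 11, 29, 5)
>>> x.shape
(5, 11, 5, 29)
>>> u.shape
(11, 7)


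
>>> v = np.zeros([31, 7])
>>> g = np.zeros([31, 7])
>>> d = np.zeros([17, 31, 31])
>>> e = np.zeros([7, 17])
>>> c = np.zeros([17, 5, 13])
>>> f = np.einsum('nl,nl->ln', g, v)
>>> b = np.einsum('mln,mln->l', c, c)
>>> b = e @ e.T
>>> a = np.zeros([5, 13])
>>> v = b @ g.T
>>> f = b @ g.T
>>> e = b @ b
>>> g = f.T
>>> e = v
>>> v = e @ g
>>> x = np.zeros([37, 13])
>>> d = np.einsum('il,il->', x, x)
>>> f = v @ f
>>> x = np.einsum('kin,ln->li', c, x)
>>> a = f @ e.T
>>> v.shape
(7, 7)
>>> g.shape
(31, 7)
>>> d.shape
()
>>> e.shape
(7, 31)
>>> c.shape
(17, 5, 13)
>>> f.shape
(7, 31)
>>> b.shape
(7, 7)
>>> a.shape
(7, 7)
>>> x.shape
(37, 5)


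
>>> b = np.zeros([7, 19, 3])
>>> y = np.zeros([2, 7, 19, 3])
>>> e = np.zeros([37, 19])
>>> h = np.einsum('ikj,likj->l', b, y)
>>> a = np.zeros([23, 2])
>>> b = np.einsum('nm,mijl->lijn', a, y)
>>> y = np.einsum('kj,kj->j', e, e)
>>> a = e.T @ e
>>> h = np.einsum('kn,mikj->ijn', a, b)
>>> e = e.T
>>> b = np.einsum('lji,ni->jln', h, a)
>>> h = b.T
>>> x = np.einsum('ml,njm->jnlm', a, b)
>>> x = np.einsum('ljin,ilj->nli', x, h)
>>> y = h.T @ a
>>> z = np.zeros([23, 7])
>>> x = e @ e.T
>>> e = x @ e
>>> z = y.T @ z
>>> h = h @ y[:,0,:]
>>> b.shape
(23, 7, 19)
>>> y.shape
(23, 7, 19)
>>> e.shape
(19, 37)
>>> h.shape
(19, 7, 19)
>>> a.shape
(19, 19)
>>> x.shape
(19, 19)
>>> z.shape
(19, 7, 7)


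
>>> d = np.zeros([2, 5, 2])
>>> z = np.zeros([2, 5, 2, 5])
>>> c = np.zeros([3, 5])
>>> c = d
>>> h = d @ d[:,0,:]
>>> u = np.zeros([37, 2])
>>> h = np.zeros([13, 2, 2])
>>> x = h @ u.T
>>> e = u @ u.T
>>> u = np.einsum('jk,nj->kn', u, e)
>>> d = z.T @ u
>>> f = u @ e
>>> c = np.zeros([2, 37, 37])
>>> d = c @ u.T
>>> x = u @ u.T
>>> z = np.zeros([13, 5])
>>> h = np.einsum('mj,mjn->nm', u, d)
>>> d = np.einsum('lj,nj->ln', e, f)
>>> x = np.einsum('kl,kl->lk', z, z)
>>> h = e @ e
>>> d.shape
(37, 2)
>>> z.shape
(13, 5)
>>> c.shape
(2, 37, 37)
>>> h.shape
(37, 37)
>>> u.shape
(2, 37)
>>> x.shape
(5, 13)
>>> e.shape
(37, 37)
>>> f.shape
(2, 37)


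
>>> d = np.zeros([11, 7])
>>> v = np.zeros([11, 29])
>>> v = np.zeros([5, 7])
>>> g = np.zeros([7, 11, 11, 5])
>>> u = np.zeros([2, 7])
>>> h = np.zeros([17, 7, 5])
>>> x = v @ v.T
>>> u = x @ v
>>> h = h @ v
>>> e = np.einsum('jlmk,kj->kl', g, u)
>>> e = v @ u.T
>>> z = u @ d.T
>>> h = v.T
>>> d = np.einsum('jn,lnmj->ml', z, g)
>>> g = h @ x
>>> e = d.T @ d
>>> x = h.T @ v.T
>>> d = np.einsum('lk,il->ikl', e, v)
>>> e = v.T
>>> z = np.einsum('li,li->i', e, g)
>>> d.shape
(5, 7, 7)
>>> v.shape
(5, 7)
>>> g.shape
(7, 5)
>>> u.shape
(5, 7)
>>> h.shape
(7, 5)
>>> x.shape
(5, 5)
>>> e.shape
(7, 5)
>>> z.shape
(5,)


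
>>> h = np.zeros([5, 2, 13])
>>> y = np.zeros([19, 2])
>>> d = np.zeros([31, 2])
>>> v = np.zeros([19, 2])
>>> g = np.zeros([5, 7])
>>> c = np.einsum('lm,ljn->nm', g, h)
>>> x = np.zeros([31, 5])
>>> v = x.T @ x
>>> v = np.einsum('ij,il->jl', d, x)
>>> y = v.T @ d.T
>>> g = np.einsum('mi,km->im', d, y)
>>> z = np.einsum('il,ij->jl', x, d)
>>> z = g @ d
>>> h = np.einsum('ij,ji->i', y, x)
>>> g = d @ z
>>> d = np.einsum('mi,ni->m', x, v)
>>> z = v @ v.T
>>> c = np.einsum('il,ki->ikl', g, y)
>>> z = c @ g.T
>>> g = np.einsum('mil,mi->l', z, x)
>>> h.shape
(5,)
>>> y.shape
(5, 31)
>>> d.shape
(31,)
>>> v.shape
(2, 5)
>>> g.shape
(31,)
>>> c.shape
(31, 5, 2)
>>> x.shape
(31, 5)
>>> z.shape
(31, 5, 31)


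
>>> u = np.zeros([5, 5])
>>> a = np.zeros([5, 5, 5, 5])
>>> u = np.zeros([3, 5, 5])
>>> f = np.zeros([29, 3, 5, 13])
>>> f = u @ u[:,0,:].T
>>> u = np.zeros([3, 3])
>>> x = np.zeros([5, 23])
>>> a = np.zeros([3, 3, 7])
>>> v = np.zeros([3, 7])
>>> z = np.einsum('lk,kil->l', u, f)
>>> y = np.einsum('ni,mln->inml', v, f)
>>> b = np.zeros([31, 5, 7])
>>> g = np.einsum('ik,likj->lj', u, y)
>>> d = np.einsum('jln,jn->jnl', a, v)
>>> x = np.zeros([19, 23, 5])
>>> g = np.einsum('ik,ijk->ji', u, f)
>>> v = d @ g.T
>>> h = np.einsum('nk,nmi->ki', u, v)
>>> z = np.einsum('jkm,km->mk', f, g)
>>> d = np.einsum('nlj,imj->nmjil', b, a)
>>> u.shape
(3, 3)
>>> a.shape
(3, 3, 7)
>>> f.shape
(3, 5, 3)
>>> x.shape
(19, 23, 5)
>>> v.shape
(3, 7, 5)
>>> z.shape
(3, 5)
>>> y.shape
(7, 3, 3, 5)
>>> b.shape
(31, 5, 7)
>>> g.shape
(5, 3)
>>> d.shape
(31, 3, 7, 3, 5)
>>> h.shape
(3, 5)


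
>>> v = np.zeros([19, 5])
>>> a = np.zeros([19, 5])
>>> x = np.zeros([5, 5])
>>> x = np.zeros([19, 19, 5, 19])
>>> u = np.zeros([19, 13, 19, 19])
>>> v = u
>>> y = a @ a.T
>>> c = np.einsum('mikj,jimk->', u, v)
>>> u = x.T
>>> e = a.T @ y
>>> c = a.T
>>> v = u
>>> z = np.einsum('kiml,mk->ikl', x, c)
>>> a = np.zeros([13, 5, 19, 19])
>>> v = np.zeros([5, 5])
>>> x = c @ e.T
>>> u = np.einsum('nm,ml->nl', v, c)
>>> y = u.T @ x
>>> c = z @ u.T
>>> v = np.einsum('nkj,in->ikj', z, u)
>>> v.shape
(5, 19, 19)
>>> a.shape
(13, 5, 19, 19)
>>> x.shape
(5, 5)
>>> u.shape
(5, 19)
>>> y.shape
(19, 5)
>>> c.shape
(19, 19, 5)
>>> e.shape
(5, 19)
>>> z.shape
(19, 19, 19)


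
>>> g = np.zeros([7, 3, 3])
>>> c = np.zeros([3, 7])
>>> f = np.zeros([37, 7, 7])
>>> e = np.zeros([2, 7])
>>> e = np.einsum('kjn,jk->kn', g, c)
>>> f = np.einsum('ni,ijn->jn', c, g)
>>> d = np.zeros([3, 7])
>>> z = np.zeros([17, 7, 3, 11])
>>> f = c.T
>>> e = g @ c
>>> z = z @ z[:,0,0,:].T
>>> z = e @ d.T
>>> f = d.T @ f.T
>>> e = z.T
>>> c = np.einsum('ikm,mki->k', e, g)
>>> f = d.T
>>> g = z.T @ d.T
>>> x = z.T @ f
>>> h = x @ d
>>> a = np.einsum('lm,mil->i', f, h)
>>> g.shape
(3, 3, 3)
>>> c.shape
(3,)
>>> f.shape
(7, 3)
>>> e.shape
(3, 3, 7)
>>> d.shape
(3, 7)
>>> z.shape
(7, 3, 3)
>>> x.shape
(3, 3, 3)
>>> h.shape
(3, 3, 7)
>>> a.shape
(3,)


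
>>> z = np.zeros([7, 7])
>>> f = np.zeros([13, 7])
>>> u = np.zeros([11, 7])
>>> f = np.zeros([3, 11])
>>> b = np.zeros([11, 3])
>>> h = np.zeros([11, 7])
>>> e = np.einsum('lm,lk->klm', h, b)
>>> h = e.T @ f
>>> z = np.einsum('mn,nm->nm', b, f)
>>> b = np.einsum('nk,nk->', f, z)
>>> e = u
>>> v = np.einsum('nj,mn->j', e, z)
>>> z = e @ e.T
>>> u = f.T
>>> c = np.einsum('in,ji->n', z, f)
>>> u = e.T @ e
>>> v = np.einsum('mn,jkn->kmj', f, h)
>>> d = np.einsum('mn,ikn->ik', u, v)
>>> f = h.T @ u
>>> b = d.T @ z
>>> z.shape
(11, 11)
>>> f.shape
(11, 11, 7)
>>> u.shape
(7, 7)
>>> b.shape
(3, 11)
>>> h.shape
(7, 11, 11)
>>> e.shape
(11, 7)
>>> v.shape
(11, 3, 7)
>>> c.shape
(11,)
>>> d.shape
(11, 3)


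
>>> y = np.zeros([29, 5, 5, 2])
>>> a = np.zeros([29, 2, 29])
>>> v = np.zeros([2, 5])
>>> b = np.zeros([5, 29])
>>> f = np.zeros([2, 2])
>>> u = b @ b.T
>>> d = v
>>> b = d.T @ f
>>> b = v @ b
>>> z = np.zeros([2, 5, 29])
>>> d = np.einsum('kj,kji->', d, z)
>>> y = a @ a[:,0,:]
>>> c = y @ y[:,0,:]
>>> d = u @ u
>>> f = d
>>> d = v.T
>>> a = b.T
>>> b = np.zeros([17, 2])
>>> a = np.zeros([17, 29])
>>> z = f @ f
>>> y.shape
(29, 2, 29)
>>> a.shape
(17, 29)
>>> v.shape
(2, 5)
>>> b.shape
(17, 2)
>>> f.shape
(5, 5)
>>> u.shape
(5, 5)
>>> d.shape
(5, 2)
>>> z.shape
(5, 5)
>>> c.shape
(29, 2, 29)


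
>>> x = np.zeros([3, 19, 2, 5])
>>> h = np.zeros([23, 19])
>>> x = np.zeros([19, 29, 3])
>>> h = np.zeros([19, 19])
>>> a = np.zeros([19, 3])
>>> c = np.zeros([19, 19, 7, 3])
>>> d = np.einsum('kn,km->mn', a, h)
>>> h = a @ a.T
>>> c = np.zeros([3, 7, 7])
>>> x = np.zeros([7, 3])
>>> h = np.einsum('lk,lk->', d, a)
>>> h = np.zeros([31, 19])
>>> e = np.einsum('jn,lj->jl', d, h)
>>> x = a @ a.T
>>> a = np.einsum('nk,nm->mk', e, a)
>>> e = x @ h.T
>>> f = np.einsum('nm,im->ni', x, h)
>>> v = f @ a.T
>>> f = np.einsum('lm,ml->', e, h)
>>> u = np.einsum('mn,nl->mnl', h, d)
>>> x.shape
(19, 19)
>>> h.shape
(31, 19)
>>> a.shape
(3, 31)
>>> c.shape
(3, 7, 7)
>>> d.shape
(19, 3)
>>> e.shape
(19, 31)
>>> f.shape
()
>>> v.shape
(19, 3)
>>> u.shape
(31, 19, 3)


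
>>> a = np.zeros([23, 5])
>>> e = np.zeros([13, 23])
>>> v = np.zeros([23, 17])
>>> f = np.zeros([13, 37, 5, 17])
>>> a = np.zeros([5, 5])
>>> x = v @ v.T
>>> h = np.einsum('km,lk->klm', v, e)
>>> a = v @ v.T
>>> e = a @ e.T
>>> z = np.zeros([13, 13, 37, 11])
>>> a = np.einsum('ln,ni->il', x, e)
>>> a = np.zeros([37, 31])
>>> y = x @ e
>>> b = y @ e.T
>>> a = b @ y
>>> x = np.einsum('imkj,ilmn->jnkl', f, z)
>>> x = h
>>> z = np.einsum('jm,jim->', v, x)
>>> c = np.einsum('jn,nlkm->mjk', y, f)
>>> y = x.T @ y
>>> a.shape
(23, 13)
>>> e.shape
(23, 13)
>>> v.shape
(23, 17)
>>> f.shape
(13, 37, 5, 17)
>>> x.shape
(23, 13, 17)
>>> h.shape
(23, 13, 17)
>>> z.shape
()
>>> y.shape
(17, 13, 13)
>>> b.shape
(23, 23)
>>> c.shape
(17, 23, 5)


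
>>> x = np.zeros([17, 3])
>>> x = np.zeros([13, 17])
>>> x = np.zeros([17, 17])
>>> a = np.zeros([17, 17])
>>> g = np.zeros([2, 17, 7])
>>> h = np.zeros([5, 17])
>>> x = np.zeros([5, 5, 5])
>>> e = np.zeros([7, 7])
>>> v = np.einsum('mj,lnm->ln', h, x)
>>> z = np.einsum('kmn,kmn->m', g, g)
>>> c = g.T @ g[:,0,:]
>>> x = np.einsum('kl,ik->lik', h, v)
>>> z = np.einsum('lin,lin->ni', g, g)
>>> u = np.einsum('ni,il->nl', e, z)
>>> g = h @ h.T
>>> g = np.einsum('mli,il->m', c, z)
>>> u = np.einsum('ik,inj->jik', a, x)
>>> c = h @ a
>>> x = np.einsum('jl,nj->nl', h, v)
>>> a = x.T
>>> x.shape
(5, 17)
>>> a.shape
(17, 5)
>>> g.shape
(7,)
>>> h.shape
(5, 17)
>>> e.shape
(7, 7)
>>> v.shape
(5, 5)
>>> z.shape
(7, 17)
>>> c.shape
(5, 17)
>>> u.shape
(5, 17, 17)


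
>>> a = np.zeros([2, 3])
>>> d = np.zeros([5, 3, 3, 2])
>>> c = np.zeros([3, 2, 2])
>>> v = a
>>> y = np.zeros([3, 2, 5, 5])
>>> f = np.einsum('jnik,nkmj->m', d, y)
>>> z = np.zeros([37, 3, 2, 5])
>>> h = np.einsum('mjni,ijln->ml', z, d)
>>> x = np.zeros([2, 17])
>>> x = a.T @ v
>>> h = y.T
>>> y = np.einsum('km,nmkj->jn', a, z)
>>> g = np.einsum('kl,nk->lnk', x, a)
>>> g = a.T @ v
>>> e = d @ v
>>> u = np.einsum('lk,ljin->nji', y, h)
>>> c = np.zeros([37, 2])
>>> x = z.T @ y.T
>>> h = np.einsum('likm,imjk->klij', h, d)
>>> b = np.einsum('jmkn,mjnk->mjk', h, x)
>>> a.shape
(2, 3)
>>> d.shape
(5, 3, 3, 2)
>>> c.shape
(37, 2)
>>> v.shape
(2, 3)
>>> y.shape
(5, 37)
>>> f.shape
(5,)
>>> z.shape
(37, 3, 2, 5)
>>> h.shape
(2, 5, 5, 3)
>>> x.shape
(5, 2, 3, 5)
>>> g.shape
(3, 3)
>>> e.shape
(5, 3, 3, 3)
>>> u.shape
(3, 5, 2)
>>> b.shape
(5, 2, 5)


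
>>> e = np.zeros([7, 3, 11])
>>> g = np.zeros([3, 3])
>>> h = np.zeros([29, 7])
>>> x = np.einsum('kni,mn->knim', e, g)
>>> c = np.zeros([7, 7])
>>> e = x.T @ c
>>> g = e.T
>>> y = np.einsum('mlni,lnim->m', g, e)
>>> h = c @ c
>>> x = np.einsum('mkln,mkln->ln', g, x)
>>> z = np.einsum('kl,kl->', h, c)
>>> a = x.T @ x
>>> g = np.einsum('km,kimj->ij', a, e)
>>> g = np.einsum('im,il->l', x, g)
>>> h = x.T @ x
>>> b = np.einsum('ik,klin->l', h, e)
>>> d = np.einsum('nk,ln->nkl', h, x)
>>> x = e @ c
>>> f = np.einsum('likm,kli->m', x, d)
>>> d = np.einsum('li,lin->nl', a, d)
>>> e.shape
(3, 11, 3, 7)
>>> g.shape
(7,)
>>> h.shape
(3, 3)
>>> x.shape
(3, 11, 3, 7)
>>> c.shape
(7, 7)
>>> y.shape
(7,)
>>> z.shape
()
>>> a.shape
(3, 3)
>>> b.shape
(11,)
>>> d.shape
(11, 3)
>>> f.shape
(7,)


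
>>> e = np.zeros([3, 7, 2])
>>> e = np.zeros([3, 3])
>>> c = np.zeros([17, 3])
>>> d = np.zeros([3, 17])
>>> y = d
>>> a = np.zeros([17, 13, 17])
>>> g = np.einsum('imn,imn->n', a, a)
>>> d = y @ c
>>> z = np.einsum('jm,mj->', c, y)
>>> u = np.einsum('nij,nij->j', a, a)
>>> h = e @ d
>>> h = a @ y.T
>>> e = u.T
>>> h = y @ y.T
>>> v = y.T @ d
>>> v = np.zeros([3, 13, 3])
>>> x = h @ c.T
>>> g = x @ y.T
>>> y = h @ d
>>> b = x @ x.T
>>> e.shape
(17,)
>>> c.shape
(17, 3)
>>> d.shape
(3, 3)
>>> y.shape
(3, 3)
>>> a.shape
(17, 13, 17)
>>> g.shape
(3, 3)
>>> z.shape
()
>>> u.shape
(17,)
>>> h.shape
(3, 3)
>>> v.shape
(3, 13, 3)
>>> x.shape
(3, 17)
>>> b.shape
(3, 3)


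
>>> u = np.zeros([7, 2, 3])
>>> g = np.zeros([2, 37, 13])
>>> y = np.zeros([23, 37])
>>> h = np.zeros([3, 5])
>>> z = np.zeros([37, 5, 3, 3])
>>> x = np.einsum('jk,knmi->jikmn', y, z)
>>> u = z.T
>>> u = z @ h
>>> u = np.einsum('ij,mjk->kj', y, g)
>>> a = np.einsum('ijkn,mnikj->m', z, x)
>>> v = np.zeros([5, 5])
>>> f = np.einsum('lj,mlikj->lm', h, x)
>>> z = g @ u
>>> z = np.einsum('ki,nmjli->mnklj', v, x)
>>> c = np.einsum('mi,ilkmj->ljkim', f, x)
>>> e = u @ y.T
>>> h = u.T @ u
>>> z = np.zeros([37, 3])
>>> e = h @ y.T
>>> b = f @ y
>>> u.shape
(13, 37)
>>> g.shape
(2, 37, 13)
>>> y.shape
(23, 37)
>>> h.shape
(37, 37)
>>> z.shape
(37, 3)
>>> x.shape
(23, 3, 37, 3, 5)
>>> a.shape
(23,)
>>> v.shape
(5, 5)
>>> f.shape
(3, 23)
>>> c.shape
(3, 5, 37, 23, 3)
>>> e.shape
(37, 23)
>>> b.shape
(3, 37)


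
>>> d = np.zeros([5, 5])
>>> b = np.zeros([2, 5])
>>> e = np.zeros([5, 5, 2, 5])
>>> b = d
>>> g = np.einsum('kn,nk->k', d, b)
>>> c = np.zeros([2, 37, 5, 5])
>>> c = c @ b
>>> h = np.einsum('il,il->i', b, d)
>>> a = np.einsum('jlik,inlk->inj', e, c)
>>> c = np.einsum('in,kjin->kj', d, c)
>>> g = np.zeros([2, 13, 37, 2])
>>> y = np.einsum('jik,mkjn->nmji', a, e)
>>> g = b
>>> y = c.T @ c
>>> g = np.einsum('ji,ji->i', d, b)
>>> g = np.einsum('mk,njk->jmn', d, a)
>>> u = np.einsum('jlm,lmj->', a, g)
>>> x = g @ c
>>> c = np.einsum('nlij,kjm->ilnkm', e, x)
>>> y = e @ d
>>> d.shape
(5, 5)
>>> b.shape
(5, 5)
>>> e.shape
(5, 5, 2, 5)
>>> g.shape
(37, 5, 2)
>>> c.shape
(2, 5, 5, 37, 37)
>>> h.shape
(5,)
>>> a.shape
(2, 37, 5)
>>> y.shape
(5, 5, 2, 5)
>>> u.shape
()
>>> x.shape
(37, 5, 37)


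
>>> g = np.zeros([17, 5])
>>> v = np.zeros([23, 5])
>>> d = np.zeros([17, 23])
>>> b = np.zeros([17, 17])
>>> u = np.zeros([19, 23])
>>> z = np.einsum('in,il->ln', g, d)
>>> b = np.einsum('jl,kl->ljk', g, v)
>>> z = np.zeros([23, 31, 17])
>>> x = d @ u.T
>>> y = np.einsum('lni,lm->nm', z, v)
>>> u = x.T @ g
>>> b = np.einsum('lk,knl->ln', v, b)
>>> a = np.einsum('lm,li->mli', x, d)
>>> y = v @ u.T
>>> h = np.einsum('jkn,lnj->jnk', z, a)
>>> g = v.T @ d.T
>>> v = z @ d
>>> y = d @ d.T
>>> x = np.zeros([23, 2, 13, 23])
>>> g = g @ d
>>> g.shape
(5, 23)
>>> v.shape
(23, 31, 23)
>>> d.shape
(17, 23)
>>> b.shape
(23, 17)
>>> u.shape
(19, 5)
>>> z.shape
(23, 31, 17)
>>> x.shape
(23, 2, 13, 23)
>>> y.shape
(17, 17)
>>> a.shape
(19, 17, 23)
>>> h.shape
(23, 17, 31)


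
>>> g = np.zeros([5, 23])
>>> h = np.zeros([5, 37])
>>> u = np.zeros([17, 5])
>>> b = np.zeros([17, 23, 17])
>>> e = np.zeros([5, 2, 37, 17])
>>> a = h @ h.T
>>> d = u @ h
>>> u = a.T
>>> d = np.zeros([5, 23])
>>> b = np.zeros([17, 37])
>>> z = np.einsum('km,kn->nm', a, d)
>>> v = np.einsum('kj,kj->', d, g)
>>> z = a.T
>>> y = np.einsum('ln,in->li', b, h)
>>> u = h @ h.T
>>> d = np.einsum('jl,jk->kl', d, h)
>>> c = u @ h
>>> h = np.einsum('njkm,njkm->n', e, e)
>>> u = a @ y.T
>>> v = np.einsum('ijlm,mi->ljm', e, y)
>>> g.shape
(5, 23)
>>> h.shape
(5,)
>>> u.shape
(5, 17)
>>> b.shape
(17, 37)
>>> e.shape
(5, 2, 37, 17)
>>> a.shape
(5, 5)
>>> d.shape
(37, 23)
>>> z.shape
(5, 5)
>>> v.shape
(37, 2, 17)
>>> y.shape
(17, 5)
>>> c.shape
(5, 37)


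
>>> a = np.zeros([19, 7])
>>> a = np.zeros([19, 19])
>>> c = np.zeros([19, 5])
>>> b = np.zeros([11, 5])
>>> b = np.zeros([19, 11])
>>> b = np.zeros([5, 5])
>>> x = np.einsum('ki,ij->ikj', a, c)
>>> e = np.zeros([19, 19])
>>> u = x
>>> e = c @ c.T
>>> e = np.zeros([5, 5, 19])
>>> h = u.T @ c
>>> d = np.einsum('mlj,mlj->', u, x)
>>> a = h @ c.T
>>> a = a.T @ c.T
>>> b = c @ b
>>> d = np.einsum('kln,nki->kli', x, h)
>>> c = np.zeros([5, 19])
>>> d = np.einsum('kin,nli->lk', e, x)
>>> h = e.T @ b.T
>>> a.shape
(19, 19, 19)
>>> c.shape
(5, 19)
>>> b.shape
(19, 5)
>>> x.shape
(19, 19, 5)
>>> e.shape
(5, 5, 19)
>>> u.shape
(19, 19, 5)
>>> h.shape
(19, 5, 19)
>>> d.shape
(19, 5)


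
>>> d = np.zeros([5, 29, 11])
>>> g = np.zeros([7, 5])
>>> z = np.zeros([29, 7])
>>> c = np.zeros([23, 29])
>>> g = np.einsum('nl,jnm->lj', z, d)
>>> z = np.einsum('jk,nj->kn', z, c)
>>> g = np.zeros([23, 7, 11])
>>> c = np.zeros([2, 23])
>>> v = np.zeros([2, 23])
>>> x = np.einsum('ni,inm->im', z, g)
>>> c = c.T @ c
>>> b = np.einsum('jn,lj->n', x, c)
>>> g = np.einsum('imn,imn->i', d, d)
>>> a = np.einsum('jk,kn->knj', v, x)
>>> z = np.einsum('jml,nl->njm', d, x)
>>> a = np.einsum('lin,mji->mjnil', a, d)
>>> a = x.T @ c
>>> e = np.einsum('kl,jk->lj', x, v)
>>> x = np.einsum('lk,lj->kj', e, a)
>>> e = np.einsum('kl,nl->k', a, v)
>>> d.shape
(5, 29, 11)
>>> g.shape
(5,)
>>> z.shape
(23, 5, 29)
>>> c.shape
(23, 23)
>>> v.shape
(2, 23)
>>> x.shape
(2, 23)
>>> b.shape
(11,)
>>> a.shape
(11, 23)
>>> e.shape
(11,)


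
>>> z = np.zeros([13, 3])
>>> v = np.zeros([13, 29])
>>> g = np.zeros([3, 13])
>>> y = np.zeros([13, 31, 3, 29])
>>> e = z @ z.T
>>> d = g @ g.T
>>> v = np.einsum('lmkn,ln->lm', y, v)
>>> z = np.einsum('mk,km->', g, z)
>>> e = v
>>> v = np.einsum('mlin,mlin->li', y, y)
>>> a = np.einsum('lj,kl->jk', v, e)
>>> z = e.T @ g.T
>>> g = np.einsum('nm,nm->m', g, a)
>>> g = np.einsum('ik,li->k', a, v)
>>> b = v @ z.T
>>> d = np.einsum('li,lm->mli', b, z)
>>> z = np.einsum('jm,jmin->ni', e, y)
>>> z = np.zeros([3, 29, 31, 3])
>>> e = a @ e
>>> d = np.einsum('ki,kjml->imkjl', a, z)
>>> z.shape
(3, 29, 31, 3)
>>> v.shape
(31, 3)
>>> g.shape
(13,)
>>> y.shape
(13, 31, 3, 29)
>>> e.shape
(3, 31)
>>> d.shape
(13, 31, 3, 29, 3)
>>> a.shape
(3, 13)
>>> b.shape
(31, 31)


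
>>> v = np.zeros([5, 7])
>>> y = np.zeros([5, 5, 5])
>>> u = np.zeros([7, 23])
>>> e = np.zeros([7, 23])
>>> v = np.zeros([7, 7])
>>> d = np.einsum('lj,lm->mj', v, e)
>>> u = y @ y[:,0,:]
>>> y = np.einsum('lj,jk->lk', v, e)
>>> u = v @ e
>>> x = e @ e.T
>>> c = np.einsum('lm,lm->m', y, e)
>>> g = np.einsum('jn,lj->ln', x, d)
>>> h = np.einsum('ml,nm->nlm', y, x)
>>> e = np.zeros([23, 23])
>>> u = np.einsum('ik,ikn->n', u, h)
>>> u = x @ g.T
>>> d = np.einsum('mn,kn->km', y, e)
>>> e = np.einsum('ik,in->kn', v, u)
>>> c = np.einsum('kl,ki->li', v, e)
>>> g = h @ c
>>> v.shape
(7, 7)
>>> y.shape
(7, 23)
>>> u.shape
(7, 23)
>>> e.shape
(7, 23)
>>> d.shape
(23, 7)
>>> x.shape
(7, 7)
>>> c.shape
(7, 23)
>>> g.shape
(7, 23, 23)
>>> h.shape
(7, 23, 7)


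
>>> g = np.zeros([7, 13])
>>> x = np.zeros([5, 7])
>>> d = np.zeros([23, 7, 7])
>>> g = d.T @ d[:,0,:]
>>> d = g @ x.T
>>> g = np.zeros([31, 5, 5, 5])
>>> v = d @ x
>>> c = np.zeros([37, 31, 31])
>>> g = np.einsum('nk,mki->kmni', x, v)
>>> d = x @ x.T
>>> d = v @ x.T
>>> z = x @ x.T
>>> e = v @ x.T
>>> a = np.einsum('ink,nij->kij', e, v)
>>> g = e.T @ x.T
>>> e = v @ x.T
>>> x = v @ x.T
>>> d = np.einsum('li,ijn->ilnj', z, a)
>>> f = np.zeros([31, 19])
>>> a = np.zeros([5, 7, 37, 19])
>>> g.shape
(5, 7, 5)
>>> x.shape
(7, 7, 5)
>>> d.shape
(5, 5, 7, 7)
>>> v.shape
(7, 7, 7)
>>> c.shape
(37, 31, 31)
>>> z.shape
(5, 5)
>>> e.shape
(7, 7, 5)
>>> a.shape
(5, 7, 37, 19)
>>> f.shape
(31, 19)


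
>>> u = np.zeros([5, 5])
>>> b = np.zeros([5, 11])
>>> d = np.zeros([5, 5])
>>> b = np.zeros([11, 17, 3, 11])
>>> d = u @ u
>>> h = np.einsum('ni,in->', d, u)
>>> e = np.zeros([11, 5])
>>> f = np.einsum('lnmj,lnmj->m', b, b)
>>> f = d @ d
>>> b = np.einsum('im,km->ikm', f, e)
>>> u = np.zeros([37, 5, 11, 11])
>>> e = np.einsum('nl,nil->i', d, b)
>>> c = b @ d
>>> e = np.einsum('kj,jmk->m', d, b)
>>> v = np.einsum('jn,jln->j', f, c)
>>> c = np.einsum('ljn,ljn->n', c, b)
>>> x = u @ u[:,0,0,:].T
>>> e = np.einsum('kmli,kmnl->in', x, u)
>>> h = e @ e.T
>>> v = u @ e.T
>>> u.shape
(37, 5, 11, 11)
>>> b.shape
(5, 11, 5)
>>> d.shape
(5, 5)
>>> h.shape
(37, 37)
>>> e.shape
(37, 11)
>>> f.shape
(5, 5)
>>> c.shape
(5,)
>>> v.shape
(37, 5, 11, 37)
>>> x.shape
(37, 5, 11, 37)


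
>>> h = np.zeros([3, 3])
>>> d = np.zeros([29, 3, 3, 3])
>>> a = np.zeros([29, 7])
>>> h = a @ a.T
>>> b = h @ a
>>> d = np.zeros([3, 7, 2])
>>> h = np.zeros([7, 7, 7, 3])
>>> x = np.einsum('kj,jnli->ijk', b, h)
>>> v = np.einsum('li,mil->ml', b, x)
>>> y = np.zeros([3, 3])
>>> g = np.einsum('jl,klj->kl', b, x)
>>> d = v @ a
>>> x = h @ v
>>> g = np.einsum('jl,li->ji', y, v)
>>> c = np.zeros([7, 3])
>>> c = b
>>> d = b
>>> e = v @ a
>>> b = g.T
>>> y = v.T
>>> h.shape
(7, 7, 7, 3)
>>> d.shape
(29, 7)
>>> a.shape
(29, 7)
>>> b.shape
(29, 3)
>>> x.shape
(7, 7, 7, 29)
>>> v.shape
(3, 29)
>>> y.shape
(29, 3)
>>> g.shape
(3, 29)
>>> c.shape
(29, 7)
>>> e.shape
(3, 7)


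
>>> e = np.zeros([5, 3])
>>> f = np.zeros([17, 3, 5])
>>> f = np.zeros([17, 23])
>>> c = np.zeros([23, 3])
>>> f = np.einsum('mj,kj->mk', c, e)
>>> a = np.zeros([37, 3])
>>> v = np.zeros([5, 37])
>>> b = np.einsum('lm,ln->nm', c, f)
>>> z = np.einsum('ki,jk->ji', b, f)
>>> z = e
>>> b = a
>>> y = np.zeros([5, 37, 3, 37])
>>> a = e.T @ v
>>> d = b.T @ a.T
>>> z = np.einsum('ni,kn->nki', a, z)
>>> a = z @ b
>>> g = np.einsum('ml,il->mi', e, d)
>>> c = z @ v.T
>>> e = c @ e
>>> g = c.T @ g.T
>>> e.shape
(3, 5, 3)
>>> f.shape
(23, 5)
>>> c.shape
(3, 5, 5)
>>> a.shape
(3, 5, 3)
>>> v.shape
(5, 37)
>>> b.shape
(37, 3)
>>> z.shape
(3, 5, 37)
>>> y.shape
(5, 37, 3, 37)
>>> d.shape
(3, 3)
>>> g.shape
(5, 5, 5)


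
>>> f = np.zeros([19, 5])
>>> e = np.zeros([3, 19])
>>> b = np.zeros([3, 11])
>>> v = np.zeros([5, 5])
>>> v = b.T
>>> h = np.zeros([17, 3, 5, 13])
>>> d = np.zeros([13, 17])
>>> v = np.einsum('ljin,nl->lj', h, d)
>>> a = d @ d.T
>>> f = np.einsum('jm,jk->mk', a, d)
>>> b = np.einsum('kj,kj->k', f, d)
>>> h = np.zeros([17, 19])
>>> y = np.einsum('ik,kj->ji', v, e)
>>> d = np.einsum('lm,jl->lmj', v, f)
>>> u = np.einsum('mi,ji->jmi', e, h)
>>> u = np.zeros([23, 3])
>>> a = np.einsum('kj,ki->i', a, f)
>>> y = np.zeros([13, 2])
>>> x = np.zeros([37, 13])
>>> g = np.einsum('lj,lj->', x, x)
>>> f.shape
(13, 17)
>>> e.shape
(3, 19)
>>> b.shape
(13,)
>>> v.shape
(17, 3)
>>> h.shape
(17, 19)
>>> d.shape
(17, 3, 13)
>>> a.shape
(17,)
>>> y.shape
(13, 2)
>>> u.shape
(23, 3)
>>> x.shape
(37, 13)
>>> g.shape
()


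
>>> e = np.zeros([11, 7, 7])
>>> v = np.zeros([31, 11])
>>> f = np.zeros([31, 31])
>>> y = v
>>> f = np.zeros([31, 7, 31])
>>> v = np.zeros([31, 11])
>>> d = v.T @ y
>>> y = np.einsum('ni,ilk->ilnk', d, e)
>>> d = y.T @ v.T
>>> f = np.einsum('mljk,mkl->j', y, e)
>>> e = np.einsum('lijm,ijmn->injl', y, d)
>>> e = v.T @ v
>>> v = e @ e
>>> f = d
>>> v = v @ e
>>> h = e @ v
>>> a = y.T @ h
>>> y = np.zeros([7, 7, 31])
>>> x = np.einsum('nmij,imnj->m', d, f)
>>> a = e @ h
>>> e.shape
(11, 11)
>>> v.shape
(11, 11)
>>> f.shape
(7, 11, 7, 31)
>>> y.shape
(7, 7, 31)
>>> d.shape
(7, 11, 7, 31)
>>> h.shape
(11, 11)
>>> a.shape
(11, 11)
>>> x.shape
(11,)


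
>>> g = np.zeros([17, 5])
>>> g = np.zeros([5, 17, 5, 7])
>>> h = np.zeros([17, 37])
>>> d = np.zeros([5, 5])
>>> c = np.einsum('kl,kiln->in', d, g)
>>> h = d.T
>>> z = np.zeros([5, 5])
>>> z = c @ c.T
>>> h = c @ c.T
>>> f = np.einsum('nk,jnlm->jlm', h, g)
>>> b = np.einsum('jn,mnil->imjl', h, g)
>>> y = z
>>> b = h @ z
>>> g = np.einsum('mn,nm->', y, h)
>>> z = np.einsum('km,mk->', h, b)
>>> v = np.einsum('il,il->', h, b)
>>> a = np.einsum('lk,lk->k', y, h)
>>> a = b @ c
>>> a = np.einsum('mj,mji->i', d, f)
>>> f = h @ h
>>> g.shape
()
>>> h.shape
(17, 17)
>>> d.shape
(5, 5)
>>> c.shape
(17, 7)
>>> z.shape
()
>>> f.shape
(17, 17)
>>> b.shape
(17, 17)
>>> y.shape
(17, 17)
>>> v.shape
()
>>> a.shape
(7,)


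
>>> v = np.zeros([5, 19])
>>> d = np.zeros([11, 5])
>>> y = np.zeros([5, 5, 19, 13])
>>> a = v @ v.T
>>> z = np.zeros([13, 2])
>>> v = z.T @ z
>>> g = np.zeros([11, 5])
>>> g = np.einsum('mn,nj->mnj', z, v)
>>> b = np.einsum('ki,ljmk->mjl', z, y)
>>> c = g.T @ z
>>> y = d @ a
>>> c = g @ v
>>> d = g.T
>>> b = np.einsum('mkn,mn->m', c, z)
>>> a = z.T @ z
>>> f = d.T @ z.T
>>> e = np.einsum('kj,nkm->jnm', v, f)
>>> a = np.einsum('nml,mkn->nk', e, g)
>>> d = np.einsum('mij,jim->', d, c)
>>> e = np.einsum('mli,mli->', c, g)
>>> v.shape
(2, 2)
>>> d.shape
()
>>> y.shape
(11, 5)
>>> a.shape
(2, 2)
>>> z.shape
(13, 2)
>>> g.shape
(13, 2, 2)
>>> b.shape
(13,)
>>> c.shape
(13, 2, 2)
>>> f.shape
(13, 2, 13)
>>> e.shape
()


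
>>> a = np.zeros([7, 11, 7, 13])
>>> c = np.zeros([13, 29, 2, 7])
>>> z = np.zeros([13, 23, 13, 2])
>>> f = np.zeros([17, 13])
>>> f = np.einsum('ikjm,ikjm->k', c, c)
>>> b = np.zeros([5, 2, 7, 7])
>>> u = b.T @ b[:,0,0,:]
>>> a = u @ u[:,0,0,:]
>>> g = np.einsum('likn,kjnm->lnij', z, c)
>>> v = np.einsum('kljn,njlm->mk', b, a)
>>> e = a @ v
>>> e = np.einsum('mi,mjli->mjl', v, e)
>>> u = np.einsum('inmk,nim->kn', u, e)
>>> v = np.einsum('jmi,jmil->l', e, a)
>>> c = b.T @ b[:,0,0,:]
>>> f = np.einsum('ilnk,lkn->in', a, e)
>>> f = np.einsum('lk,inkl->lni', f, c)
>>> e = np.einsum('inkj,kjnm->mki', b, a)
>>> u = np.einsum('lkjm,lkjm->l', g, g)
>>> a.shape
(7, 7, 2, 7)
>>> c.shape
(7, 7, 2, 7)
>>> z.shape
(13, 23, 13, 2)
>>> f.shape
(7, 7, 7)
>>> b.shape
(5, 2, 7, 7)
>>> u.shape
(13,)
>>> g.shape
(13, 2, 23, 29)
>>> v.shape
(7,)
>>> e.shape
(7, 7, 5)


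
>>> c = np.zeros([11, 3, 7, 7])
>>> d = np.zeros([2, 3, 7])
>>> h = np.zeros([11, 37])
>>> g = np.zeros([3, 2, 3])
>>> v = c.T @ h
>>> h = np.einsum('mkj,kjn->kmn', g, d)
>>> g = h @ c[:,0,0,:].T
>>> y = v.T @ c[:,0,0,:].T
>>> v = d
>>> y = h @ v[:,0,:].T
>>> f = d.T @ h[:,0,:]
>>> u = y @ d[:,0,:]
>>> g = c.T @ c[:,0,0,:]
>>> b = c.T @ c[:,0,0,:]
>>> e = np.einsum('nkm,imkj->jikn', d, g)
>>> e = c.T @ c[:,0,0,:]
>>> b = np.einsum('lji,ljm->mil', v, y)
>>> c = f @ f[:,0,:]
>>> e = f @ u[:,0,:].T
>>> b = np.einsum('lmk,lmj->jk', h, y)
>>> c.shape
(7, 3, 7)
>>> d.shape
(2, 3, 7)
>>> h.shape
(2, 3, 7)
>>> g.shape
(7, 7, 3, 7)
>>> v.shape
(2, 3, 7)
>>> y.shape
(2, 3, 2)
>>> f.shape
(7, 3, 7)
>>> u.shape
(2, 3, 7)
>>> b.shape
(2, 7)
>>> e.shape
(7, 3, 2)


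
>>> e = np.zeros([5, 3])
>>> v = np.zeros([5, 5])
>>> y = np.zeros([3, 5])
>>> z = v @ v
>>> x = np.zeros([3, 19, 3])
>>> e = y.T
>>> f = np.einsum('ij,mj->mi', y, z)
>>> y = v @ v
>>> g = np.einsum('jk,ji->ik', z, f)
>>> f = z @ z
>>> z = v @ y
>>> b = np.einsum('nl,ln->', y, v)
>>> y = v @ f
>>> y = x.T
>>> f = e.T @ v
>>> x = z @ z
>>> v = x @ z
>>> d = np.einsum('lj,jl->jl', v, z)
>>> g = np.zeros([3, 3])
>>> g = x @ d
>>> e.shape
(5, 3)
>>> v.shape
(5, 5)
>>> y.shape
(3, 19, 3)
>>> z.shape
(5, 5)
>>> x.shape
(5, 5)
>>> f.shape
(3, 5)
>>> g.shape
(5, 5)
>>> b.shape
()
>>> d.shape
(5, 5)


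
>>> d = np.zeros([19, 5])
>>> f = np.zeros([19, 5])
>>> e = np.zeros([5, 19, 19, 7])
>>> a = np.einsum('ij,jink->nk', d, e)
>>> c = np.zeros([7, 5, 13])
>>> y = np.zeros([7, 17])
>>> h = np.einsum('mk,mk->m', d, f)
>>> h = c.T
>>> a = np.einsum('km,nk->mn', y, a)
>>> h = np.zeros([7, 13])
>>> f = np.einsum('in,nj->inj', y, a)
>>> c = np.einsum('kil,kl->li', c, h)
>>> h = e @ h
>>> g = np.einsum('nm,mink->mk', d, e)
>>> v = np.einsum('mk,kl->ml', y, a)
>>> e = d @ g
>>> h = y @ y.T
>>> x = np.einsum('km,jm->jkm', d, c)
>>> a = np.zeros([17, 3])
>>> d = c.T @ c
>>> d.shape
(5, 5)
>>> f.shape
(7, 17, 19)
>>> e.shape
(19, 7)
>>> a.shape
(17, 3)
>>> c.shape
(13, 5)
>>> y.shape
(7, 17)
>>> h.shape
(7, 7)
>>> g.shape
(5, 7)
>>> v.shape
(7, 19)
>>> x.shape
(13, 19, 5)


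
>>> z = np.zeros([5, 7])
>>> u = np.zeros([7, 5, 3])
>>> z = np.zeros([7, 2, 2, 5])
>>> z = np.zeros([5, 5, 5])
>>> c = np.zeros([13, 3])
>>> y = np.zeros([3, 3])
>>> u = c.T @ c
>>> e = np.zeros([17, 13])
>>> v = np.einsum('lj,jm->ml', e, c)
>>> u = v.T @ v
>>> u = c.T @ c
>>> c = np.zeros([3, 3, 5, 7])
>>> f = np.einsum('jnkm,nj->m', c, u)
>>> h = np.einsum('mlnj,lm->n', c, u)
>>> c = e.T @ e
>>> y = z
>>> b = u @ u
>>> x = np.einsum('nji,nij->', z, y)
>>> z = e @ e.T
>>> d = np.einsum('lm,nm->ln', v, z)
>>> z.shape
(17, 17)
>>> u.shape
(3, 3)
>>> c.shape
(13, 13)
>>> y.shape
(5, 5, 5)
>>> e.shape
(17, 13)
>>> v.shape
(3, 17)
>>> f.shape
(7,)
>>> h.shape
(5,)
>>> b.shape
(3, 3)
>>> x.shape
()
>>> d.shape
(3, 17)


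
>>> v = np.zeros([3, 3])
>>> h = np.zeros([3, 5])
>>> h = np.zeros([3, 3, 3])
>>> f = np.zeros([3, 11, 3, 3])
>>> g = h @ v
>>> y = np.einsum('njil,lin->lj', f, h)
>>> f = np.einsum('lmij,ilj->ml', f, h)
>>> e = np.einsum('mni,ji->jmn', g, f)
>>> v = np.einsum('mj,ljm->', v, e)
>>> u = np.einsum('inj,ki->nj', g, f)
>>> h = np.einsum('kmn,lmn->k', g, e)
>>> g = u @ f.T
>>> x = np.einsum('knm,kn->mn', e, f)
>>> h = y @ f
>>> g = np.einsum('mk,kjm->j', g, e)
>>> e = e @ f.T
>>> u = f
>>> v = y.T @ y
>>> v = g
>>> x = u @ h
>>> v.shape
(3,)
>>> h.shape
(3, 3)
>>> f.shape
(11, 3)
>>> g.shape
(3,)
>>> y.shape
(3, 11)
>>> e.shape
(11, 3, 11)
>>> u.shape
(11, 3)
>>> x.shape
(11, 3)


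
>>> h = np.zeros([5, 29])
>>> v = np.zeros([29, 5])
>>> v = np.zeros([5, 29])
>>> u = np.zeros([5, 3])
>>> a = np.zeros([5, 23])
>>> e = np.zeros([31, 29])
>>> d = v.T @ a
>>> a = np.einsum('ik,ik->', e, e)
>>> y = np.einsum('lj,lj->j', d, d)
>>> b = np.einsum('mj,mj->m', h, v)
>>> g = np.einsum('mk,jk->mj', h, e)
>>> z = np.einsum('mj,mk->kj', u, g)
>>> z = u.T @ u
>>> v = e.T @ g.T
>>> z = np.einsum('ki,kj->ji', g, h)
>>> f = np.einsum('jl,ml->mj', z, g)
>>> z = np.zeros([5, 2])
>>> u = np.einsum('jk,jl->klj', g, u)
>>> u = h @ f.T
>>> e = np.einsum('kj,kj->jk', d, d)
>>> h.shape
(5, 29)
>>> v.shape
(29, 5)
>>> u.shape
(5, 5)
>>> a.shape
()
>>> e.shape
(23, 29)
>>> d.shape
(29, 23)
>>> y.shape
(23,)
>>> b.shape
(5,)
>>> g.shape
(5, 31)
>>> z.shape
(5, 2)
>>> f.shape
(5, 29)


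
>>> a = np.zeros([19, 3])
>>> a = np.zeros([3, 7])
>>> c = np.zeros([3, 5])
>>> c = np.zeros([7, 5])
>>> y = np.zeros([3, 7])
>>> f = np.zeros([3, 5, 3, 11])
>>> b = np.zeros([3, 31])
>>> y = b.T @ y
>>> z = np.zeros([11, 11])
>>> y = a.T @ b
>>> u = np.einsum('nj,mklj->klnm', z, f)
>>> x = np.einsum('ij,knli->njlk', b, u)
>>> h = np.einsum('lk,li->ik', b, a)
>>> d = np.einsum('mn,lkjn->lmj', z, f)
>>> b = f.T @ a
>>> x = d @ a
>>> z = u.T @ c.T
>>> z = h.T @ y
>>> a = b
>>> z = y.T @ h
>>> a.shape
(11, 3, 5, 7)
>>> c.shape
(7, 5)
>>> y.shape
(7, 31)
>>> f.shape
(3, 5, 3, 11)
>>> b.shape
(11, 3, 5, 7)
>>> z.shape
(31, 31)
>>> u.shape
(5, 3, 11, 3)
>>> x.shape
(3, 11, 7)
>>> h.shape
(7, 31)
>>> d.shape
(3, 11, 3)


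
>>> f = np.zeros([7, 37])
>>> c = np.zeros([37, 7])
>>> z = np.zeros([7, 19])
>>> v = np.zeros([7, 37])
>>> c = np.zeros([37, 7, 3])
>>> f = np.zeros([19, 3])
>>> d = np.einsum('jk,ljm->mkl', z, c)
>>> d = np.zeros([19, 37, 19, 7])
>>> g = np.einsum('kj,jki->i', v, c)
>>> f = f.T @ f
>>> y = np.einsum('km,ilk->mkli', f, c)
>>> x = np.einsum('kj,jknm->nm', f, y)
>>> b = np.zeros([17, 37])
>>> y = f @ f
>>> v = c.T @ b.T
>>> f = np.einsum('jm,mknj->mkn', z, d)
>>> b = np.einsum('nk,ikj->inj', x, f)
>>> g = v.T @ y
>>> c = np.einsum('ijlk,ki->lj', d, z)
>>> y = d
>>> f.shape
(19, 37, 19)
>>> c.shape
(19, 37)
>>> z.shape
(7, 19)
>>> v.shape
(3, 7, 17)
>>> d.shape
(19, 37, 19, 7)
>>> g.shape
(17, 7, 3)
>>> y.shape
(19, 37, 19, 7)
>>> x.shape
(7, 37)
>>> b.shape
(19, 7, 19)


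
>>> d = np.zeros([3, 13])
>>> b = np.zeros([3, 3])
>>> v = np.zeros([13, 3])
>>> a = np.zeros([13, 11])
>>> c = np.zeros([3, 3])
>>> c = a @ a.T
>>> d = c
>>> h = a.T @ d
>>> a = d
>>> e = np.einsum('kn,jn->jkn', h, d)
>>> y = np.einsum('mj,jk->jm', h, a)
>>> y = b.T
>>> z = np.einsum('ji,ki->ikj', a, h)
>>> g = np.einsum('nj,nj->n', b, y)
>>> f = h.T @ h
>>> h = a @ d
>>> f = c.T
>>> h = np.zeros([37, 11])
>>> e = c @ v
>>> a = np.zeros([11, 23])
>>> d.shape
(13, 13)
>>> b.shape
(3, 3)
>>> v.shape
(13, 3)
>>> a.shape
(11, 23)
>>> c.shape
(13, 13)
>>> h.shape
(37, 11)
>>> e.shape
(13, 3)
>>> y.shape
(3, 3)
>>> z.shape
(13, 11, 13)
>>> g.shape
(3,)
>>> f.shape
(13, 13)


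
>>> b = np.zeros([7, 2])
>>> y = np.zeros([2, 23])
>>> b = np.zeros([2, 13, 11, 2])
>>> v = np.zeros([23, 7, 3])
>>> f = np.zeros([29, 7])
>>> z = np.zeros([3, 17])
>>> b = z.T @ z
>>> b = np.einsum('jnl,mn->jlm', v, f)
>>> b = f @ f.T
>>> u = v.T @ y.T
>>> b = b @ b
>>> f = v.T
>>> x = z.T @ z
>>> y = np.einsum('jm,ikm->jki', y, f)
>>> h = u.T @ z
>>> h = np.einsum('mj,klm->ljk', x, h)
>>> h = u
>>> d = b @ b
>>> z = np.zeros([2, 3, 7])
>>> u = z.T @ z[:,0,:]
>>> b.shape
(29, 29)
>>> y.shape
(2, 7, 3)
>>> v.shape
(23, 7, 3)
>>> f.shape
(3, 7, 23)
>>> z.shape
(2, 3, 7)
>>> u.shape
(7, 3, 7)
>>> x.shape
(17, 17)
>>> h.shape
(3, 7, 2)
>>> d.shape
(29, 29)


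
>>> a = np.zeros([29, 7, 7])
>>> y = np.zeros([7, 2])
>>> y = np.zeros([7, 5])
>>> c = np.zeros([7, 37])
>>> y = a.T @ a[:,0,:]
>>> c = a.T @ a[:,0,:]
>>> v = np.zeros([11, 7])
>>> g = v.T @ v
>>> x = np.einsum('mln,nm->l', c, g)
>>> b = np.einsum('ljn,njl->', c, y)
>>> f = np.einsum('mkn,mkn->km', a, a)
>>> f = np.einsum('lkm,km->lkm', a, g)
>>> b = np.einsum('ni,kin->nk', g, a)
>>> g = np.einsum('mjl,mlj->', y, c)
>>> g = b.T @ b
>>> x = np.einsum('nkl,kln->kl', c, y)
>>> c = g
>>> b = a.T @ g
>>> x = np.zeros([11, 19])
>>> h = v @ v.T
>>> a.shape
(29, 7, 7)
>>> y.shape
(7, 7, 7)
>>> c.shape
(29, 29)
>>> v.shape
(11, 7)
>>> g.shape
(29, 29)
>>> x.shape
(11, 19)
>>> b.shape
(7, 7, 29)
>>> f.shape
(29, 7, 7)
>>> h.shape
(11, 11)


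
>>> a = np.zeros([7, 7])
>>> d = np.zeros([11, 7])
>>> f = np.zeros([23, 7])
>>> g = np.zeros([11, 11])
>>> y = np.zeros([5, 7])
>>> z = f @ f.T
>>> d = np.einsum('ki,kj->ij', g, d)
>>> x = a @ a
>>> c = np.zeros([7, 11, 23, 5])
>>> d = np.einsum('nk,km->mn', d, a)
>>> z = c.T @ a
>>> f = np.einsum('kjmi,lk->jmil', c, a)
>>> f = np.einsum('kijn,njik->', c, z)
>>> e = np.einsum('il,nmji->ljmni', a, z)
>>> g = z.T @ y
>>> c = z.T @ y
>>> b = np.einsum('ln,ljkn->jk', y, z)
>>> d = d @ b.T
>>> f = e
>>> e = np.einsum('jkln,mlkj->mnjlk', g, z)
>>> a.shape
(7, 7)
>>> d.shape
(7, 23)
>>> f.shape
(7, 11, 23, 5, 7)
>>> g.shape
(7, 11, 23, 7)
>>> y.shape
(5, 7)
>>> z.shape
(5, 23, 11, 7)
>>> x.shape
(7, 7)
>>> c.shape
(7, 11, 23, 7)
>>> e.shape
(5, 7, 7, 23, 11)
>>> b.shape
(23, 11)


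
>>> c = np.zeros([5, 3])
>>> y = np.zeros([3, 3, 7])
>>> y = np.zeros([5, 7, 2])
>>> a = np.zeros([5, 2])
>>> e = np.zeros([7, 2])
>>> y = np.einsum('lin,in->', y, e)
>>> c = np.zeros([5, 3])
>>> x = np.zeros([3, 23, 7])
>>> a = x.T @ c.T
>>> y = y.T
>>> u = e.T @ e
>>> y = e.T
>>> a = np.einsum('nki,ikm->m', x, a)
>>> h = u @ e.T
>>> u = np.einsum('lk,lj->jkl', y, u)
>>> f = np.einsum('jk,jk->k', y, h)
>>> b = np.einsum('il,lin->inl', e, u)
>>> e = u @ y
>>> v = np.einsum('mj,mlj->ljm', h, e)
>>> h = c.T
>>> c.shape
(5, 3)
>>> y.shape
(2, 7)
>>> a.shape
(5,)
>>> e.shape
(2, 7, 7)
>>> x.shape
(3, 23, 7)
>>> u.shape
(2, 7, 2)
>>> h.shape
(3, 5)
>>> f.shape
(7,)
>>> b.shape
(7, 2, 2)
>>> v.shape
(7, 7, 2)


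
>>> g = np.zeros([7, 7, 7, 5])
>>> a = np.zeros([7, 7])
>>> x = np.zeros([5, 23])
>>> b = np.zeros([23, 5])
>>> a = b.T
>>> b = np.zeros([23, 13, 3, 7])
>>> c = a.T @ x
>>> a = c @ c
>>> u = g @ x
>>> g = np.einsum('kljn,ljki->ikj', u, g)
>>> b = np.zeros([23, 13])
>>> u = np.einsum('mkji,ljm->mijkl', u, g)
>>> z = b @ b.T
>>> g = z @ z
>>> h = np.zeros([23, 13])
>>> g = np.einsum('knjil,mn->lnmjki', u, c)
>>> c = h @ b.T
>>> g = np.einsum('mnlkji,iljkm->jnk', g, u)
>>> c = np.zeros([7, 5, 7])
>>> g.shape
(7, 23, 7)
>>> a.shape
(23, 23)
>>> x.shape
(5, 23)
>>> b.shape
(23, 13)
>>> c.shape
(7, 5, 7)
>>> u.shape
(7, 23, 7, 7, 5)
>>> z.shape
(23, 23)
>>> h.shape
(23, 13)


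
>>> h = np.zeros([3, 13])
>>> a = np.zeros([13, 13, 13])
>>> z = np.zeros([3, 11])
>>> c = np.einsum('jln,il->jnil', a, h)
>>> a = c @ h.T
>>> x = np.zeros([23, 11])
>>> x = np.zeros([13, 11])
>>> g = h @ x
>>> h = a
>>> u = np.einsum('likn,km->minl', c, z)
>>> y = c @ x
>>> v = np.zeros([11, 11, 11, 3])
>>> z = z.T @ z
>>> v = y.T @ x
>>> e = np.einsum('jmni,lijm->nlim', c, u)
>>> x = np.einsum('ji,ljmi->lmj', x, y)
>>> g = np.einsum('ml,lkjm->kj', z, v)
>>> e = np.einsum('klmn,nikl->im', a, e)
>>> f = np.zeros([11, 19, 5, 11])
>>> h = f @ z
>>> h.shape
(11, 19, 5, 11)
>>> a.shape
(13, 13, 3, 3)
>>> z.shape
(11, 11)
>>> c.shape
(13, 13, 3, 13)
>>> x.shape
(13, 3, 13)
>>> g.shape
(3, 13)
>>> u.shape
(11, 13, 13, 13)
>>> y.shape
(13, 13, 3, 11)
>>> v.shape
(11, 3, 13, 11)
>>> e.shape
(11, 3)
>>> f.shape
(11, 19, 5, 11)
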